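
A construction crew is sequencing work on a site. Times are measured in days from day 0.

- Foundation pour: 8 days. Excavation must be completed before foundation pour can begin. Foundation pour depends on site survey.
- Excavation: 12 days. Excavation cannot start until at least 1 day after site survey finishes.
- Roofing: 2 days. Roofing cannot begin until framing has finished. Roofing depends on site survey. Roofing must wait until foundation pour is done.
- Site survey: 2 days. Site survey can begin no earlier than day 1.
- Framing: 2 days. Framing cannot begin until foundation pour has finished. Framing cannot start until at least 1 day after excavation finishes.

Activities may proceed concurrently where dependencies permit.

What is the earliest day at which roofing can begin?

26

After its own release at day 1, site survey can start at day 1 and finishes at day 3.
Excavation cannot begin until site survey (finishes day 3, plus 1-day gap → day 4). It runs from day 4 to 4 + 12 = day 16.
Foundation pour has to wait for excavation (finishes day 16); site survey (finishes day 3). The latest of these is day 16, so foundation pour runs day 16 to 16 + 8 = day 24.
Framing needs all of foundation pour (finishes day 24); excavation (finishes day 16, plus 1-day gap → day 17). That puts its earliest start at day 24; it finishes at 24 + 2 = day 26.
Roofing waits on framing (finishes day 26); site survey (finishes day 3); foundation pour (finishes day 24). The latest of these is day 26, which is the earliest roofing can start.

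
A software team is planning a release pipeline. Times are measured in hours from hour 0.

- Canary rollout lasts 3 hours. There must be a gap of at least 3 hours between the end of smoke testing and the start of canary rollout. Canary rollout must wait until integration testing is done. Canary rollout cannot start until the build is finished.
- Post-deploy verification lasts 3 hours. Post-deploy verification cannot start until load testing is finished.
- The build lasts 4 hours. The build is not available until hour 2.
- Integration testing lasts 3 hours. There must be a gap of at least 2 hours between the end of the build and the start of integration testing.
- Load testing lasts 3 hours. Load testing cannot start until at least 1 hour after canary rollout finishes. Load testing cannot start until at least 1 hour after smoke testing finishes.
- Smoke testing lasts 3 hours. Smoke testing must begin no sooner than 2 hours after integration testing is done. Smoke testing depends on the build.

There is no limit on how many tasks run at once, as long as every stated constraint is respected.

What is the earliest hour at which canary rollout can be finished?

After its own release at hour 2, the build can start at hour 2 and finishes at hour 6.
Integration testing waits on the build (finishes hour 6, plus 2-hour gap → hour 8), so it starts at hour 8 and finishes at 8 + 3 = hour 11.
Smoke testing cannot start until integration testing (finishes hour 11, plus 2-hour gap → hour 13); the build (finishes hour 6). The controlling bound is hour 13, so smoke testing finishes at 13 + 3 = hour 16.
Canary rollout has to wait for smoke testing (finishes hour 16, plus 3-hour gap → hour 19); integration testing (finishes hour 11); the build (finishes hour 6). The latest of these is hour 19, so canary rollout runs hour 19 to 19 + 3 = hour 22.

22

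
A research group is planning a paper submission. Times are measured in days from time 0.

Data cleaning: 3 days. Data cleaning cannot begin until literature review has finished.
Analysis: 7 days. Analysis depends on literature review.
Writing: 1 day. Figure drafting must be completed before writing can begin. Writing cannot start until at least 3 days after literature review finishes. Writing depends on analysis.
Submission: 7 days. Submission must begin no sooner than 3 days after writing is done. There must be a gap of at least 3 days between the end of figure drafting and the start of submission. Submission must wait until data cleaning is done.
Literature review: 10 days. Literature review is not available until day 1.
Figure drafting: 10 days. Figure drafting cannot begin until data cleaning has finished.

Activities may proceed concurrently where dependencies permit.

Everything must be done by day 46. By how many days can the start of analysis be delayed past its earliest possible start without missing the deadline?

After its own release at day 1, literature review can start at day 1 and finishes at day 11.
After literature review (finishes day 11), analysis can start at day 11 and finishes at day 18.

Working backward from the deadline:
To finish by day 46, submission (duration 7) must start no later than day 39.
Writing feeds into submission (must start by day 39, minus 3-day gap → day 36); so writing must finish by day 36 and therefore start by day 35.
Since writing (must start by day 35) depends on it, analysis must finish by day 35. Backing off its 7-day duration gives a latest start of day 28.
So analysis can start as early as day 11 and as late as day 28, giving 28 − 11 = 17 days of slack.

17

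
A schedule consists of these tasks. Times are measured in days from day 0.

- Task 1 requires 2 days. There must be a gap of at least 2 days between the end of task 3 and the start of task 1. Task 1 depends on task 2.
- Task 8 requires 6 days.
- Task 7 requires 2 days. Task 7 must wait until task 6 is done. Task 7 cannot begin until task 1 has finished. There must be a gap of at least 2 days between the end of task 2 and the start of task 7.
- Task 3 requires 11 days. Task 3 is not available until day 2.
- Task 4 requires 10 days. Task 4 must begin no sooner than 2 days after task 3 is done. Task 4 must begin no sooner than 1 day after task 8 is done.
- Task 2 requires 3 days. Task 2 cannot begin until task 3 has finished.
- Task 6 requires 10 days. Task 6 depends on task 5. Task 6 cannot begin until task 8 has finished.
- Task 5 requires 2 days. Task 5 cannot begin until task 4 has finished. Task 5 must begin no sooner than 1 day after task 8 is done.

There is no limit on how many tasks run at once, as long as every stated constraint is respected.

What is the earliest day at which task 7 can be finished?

39

Task 8 has no prerequisites, so it starts at day 0 and finishes at day 6.
Task 3 waits on its own release at day 2, so it starts at day 2 and finishes at 2 + 11 = day 13.
Task 4 has to wait for task 3 (finishes day 13, plus 2-day gap → day 15); task 8 (finishes day 6, plus 1-day gap → day 7). The latest of these is day 15, so task 4 runs day 15 to 15 + 10 = day 25.
Task 5 has to wait for task 4 (finishes day 25); task 8 (finishes day 6, plus 1-day gap → day 7). The latest of these is day 25, so task 5 runs day 25 to 25 + 2 = day 27.
Task 6 cannot start until task 5 (finishes day 27); task 8 (finishes day 6). The controlling bound is day 27, so task 6 finishes at 27 + 10 = day 37.
Task 2 cannot begin until task 3 (finishes day 13). It runs from day 13 to 13 + 3 = day 16.
Task 1 has to wait for task 3 (finishes day 13, plus 2-day gap → day 15); task 2 (finishes day 16). The latest of these is day 16, so task 1 runs day 16 to 16 + 2 = day 18.
Task 7 needs all of task 6 (finishes day 37); task 1 (finishes day 18); task 2 (finishes day 16, plus 2-day gap → day 18). That puts its earliest start at day 37; it finishes at 37 + 2 = day 39.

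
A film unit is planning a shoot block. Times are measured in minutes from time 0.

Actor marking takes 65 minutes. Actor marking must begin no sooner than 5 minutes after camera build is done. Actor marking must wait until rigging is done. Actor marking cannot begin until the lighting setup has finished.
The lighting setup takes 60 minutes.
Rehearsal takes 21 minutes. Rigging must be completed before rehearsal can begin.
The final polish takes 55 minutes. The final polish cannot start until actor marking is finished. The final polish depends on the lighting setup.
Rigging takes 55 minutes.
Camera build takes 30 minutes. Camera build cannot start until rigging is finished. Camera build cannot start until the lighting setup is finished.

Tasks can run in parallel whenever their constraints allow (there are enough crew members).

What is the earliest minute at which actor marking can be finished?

The lighting setup can start immediately at minute 0; it finishes at minute 60.
Nothing blocks rigging, so it runs from minute 0 to minute 55.
Camera build has to wait for rigging (finishes minute 55); the lighting setup (finishes minute 60). The latest of these is minute 60, so camera build runs minute 60 to 60 + 30 = minute 90.
For actor marking: camera build (finishes minute 90, plus 5-minute gap → minute 95); rigging (finishes minute 55); the lighting setup (finishes minute 60). Taking the maximum gives a start of minute 95, and it finishes at 95 + 65 = minute 160.

160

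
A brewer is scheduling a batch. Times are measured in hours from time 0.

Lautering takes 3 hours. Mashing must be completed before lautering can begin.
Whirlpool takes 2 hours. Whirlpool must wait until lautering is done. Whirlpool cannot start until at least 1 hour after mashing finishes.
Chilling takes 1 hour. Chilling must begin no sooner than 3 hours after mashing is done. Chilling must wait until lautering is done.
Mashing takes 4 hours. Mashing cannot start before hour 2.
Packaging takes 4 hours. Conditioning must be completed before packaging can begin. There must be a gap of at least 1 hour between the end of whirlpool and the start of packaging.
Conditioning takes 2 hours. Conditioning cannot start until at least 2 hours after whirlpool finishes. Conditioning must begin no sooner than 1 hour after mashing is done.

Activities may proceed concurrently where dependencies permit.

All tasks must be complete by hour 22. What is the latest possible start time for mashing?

To finish by hour 22, packaging (duration 4) must start no later than hour 18.
Since packaging (must start by hour 18) depends on it, conditioning must finish by hour 18. Backing off its 2-hour duration gives a latest start of hour 16.
Whirlpool must finish in time for conditioning (must start by hour 16, minus 2-hour gap → hour 14); packaging (must start by hour 18, minus 1-hour gap → hour 17). The tightest is hour 14, so whirlpool must start by 14 − 2 = hour 12.
Chilling has no dependents, so it just needs to finish by hour 22. Starting by 22 − 1 = hour 21 achieves that.
Lautering has several dependents: whirlpool (must start by hour 12); chilling (must start by hour 21). The earliest of those limits is hour 12, so lautering must start by 12 − 3 = hour 9.
Mashing has several dependents: lautering (must start by hour 9); whirlpool (must start by hour 12, minus 1-hour gap → hour 11); chilling (must start by hour 21, minus 3-hour gap → hour 18); conditioning (must start by hour 16, minus 1-hour gap → hour 15). The earliest of those limits is hour 9, so mashing must start by 9 − 4 = hour 5.

5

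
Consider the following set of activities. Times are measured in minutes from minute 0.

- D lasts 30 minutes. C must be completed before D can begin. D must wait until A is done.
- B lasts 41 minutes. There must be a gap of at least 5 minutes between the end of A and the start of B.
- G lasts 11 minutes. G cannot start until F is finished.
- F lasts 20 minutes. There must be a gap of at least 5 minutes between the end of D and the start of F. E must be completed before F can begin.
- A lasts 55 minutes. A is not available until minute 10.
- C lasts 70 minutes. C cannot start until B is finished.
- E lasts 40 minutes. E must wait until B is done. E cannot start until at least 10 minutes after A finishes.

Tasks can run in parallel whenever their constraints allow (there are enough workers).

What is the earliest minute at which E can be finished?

151

After its own release at minute 10, A can start at minute 10 and finishes at minute 65.
B waits on A (finishes minute 65, plus 5-minute gap → minute 70), so it starts at minute 70 and finishes at 70 + 41 = minute 111.
For E: B (finishes minute 111); A (finishes minute 65, plus 10-minute gap → minute 75). Taking the maximum gives a start of minute 111, and it finishes at 111 + 40 = minute 151.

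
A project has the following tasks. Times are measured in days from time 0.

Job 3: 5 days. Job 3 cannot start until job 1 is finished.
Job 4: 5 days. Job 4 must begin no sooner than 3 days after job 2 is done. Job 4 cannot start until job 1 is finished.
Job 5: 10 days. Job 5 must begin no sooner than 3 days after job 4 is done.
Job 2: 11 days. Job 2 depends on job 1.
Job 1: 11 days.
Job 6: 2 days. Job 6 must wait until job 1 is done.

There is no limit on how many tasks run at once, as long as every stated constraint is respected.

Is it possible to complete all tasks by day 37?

Job 1 has no prerequisites, so it starts at day 0 and finishes at day 11.
After job 1 (finishes day 11), job 6 can start at day 11 and finishes at day 13.
Job 3 cannot begin until job 1 (finishes day 11). It runs from day 11 to 11 + 5 = day 16.
Job 2 cannot begin until job 1 (finishes day 11). It runs from day 11 to 11 + 11 = day 22.
Job 4 needs all of job 2 (finishes day 22, plus 3-day gap → day 25); job 1 (finishes day 11). That puts its earliest start at day 25; it finishes at 25 + 5 = day 30.
After job 4 (finishes day 30, plus 3-day gap → day 33), job 5 can start at day 33 and finishes at day 43.
The earliest everything can be done is day 43, which is after the deadline of 37, so it is not possible.

No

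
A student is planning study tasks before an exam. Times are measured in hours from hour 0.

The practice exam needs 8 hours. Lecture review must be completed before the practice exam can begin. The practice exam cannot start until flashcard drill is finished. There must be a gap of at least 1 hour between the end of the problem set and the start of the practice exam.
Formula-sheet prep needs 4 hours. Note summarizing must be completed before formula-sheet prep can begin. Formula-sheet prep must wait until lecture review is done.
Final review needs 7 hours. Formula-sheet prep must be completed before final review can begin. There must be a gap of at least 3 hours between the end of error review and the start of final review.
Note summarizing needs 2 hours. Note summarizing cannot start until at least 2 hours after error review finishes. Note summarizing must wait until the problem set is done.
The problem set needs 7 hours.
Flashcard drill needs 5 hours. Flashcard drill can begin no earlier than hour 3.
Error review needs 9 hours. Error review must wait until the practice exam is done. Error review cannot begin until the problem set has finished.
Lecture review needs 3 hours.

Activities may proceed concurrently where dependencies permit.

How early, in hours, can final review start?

Flashcard drill cannot begin until its own release at hour 3. It runs from hour 3 to 3 + 5 = hour 8.
The problem set has no prerequisites, so it starts at hour 0 and finishes at hour 7.
Lecture review has no prerequisites, so it starts at hour 0 and finishes at hour 3.
The practice exam needs all of lecture review (finishes hour 3); flashcard drill (finishes hour 8); the problem set (finishes hour 7, plus 1-hour gap → hour 8). That puts its earliest start at hour 8; it finishes at 8 + 8 = hour 16.
For error review: the practice exam (finishes hour 16); the problem set (finishes hour 7). Taking the maximum gives a start of hour 16, and it finishes at 16 + 9 = hour 25.
For note summarizing: error review (finishes hour 25, plus 2-hour gap → hour 27); the problem set (finishes hour 7). Taking the maximum gives a start of hour 27, and it finishes at 27 + 2 = hour 29.
Formula-sheet prep has to wait for note summarizing (finishes hour 29); lecture review (finishes hour 3). The latest of these is hour 29, so formula-sheet prep runs hour 29 to 29 + 4 = hour 33.
Final review waits on formula-sheet prep (finishes hour 33); error review (finishes hour 25, plus 3-hour gap → hour 28). The latest of these is hour 33, which is the earliest final review can start.

33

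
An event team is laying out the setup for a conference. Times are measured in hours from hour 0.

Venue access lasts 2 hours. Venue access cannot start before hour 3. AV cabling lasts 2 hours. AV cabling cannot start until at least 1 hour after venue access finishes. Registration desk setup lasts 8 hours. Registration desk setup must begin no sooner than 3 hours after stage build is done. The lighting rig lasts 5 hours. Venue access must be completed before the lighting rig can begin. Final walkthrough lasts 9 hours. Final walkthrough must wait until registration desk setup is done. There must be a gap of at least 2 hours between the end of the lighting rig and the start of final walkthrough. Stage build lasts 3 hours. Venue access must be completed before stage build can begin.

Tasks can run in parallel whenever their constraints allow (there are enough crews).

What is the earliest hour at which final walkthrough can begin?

Venue access cannot begin until its own release at hour 3. It runs from hour 3 to 3 + 2 = hour 5.
The lighting rig waits on venue access (finishes hour 5), so it starts at hour 5 and finishes at 5 + 5 = hour 10.
Stage build cannot begin until venue access (finishes hour 5). It runs from hour 5 to 5 + 3 = hour 8.
Registration desk setup cannot begin until stage build (finishes hour 8, plus 3-hour gap → hour 11). It runs from hour 11 to 11 + 8 = hour 19.
Final walkthrough waits on registration desk setup (finishes hour 19); the lighting rig (finishes hour 10, plus 2-hour gap → hour 12). The latest of these is hour 19, which is the earliest final walkthrough can start.

19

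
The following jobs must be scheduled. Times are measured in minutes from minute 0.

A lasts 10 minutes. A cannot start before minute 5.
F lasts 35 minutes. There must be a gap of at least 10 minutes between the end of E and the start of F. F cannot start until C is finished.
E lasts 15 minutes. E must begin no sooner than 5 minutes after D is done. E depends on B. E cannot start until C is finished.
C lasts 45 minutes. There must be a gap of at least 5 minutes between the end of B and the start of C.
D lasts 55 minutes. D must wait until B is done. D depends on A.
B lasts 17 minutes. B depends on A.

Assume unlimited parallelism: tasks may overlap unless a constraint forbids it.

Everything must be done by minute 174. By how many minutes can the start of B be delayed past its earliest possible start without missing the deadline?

After its own release at minute 5, A can start at minute 5 and finishes at minute 15.
B waits on A (finishes minute 15), so it starts at minute 15 and finishes at 15 + 17 = minute 32.

Working backward from the deadline:
F must finish by minute 174; it takes 35 minutes, so it must start by 174 − 35 = minute 139.
E feeds into F (must start by minute 139, minus 10-minute gap → minute 129); so E must finish by minute 129 and therefore start by minute 114.
C has several dependents: E (must start by minute 114); F (must start by minute 139). The earliest of those limits is minute 114, so C must start by 114 − 45 = minute 69.
Since E (must start by minute 114, minus 5-minute gap → minute 109) depends on it, D must finish by minute 109. Backing off its 55-minute duration gives a latest start of minute 54.
B has several dependents: C (must start by minute 69, minus 5-minute gap → minute 64); D (must start by minute 54); E (must start by minute 114). The earliest of those limits is minute 54, so B must start by 54 − 17 = minute 37.
So B can start as early as minute 15 and as late as minute 37, giving 37 − 15 = 22 minutes of slack.

22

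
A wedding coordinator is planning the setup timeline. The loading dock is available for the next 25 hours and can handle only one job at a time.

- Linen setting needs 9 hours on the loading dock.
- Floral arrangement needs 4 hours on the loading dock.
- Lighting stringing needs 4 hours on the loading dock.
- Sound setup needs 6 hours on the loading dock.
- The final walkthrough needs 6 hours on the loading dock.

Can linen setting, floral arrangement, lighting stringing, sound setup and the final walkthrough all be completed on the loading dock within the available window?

Running back to back, the jobs need 9 + 4 + 4 + 6 + 6 = 29 hours on the loading dock.
Since 29 > 25, they cannot all fit.

No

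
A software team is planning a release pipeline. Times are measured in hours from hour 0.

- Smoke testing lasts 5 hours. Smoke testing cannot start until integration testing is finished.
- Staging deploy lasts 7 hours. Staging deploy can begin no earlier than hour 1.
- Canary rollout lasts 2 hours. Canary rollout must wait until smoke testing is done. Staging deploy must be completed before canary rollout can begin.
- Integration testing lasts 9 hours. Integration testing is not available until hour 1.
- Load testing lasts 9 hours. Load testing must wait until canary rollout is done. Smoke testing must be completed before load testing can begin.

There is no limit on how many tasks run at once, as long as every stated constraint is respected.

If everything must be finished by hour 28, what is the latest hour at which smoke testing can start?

12

Load testing has no dependents, so it just needs to finish by hour 28. Starting by 28 − 9 = hour 19 achieves that.
Canary rollout has to be done before load testing (must start by hour 19). That means finishing by hour 19, i.e. starting by 19 − 2 = hour 17.
For smoke testing: canary rollout (must start by hour 17); load testing (must start by hour 19). The most restrictive is hour 17; with a 5-hour duration, smoke testing must start by hour 12.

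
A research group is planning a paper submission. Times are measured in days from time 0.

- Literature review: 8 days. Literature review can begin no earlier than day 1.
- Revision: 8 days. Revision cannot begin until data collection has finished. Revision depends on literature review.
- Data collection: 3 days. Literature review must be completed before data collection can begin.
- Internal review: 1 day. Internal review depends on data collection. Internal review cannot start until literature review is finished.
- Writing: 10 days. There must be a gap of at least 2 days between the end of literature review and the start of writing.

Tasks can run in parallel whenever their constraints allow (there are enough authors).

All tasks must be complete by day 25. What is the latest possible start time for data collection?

Internal review has no dependents, so it just needs to finish by day 25. Starting by 25 − 1 = day 24 achieves that.
To finish by day 25, revision (duration 8) must start no later than day 17.
For data collection: internal review (must start by day 24); revision (must start by day 17). The most restrictive is day 17; with a 3-day duration, data collection must start by day 14.

14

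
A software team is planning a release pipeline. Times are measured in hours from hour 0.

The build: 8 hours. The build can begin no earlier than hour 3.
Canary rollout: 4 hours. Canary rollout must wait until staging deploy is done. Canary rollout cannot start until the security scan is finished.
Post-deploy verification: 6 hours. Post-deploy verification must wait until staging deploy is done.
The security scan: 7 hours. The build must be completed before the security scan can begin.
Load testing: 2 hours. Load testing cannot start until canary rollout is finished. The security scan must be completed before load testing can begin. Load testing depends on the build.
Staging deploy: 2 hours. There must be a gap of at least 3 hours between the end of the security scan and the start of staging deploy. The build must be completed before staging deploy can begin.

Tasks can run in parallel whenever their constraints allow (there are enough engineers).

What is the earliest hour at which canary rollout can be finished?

The build cannot begin until its own release at hour 3. It runs from hour 3 to 3 + 8 = hour 11.
The security scan cannot begin until the build (finishes hour 11). It runs from hour 11 to 11 + 7 = hour 18.
Staging deploy has to wait for the security scan (finishes hour 18, plus 3-hour gap → hour 21); the build (finishes hour 11). The latest of these is hour 21, so staging deploy runs hour 21 to 21 + 2 = hour 23.
Canary rollout needs all of staging deploy (finishes hour 23); the security scan (finishes hour 18). That puts its earliest start at hour 23; it finishes at 23 + 4 = hour 27.

27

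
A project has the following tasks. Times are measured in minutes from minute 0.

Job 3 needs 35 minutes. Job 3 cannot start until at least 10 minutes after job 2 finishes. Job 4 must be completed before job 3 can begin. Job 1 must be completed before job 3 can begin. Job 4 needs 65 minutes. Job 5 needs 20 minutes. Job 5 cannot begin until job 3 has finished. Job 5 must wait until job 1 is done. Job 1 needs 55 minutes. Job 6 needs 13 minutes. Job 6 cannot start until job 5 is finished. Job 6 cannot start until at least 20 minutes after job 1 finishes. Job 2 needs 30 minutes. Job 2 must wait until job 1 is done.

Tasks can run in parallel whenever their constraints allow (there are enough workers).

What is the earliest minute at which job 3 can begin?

Nothing blocks job 4, so it runs from minute 0 to minute 65.
Job 1 has no prerequisites, so it starts at minute 0 and finishes at minute 55.
After job 1 (finishes minute 55), job 2 can start at minute 55 and finishes at minute 85.
Job 3 waits on job 2 (finishes minute 85, plus 10-minute gap → minute 95); job 4 (finishes minute 65); job 1 (finishes minute 55). The latest of these is minute 95, which is the earliest job 3 can start.

95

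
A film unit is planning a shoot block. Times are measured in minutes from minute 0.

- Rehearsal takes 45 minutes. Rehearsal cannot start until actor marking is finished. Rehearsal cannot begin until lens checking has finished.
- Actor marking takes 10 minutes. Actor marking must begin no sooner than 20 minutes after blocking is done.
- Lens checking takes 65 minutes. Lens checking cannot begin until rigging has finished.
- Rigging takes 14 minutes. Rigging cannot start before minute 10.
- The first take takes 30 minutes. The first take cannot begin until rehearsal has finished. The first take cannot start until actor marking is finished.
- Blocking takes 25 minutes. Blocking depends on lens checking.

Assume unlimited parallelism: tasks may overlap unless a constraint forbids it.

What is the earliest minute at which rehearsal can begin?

144

After its own release at minute 10, rigging can start at minute 10 and finishes at minute 24.
Lens checking cannot begin until rigging (finishes minute 24). It runs from minute 24 to 24 + 65 = minute 89.
Blocking cannot begin until lens checking (finishes minute 89). It runs from minute 89 to 89 + 25 = minute 114.
Actor marking waits on blocking (finishes minute 114, plus 20-minute gap → minute 134), so it starts at minute 134 and finishes at 134 + 10 = minute 144.
Rehearsal waits on actor marking (finishes minute 144); lens checking (finishes minute 89). The latest of these is minute 144, which is the earliest rehearsal can start.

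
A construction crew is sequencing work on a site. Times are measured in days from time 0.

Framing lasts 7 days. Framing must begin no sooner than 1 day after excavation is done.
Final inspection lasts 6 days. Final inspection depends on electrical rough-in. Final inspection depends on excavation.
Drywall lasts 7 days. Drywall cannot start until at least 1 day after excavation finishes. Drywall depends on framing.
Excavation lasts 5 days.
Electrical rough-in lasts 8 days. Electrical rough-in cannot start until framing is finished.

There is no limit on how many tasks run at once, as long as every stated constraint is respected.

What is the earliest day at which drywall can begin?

13

Excavation can start immediately at day 0; it finishes at day 5.
Framing cannot begin until excavation (finishes day 5, plus 1-day gap → day 6). It runs from day 6 to 6 + 7 = day 13.
Drywall waits on excavation (finishes day 5, plus 1-day gap → day 6); framing (finishes day 13). The latest of these is day 13, which is the earliest drywall can start.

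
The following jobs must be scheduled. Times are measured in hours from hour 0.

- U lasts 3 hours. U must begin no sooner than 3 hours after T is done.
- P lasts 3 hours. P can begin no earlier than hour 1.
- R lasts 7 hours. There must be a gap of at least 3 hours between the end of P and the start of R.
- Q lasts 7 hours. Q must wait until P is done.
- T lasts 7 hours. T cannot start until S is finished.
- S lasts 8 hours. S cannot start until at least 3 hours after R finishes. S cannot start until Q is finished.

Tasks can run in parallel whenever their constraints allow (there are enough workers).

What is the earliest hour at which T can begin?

P cannot begin until its own release at hour 1. It runs from hour 1 to 1 + 3 = hour 4.
R waits on P (finishes hour 4, plus 3-hour gap → hour 7), so it starts at hour 7 and finishes at 7 + 7 = hour 14.
After P (finishes hour 4), Q can start at hour 4 and finishes at hour 11.
For S: R (finishes hour 14, plus 3-hour gap → hour 17); Q (finishes hour 11). Taking the maximum gives a start of hour 17, and it finishes at 17 + 8 = hour 25.
T waits on S (finishes hour 25), so the earliest it can start is hour 25.

25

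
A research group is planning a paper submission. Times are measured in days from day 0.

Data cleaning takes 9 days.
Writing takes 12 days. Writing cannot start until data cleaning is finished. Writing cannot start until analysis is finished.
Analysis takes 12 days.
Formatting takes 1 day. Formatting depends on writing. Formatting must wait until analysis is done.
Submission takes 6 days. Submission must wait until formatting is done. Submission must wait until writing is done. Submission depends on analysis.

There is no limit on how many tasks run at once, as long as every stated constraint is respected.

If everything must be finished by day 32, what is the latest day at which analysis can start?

1

To finish by day 32, submission (duration 6) must start no later than day 26.
Formatting must finish before submission (must start by day 26). With a 1-day duration, formatting must start by 26 − 1 = day 25.
Writing feeds formatting (must start by day 25); submission (must start by day 26). Taking the minimum, writing must finish by day 25 and start by 25 − 12 = day 13.
Analysis feeds writing (must start by day 13); formatting (must start by day 25); submission (must start by day 26). Taking the minimum, analysis must finish by day 13 and start by 13 − 12 = day 1.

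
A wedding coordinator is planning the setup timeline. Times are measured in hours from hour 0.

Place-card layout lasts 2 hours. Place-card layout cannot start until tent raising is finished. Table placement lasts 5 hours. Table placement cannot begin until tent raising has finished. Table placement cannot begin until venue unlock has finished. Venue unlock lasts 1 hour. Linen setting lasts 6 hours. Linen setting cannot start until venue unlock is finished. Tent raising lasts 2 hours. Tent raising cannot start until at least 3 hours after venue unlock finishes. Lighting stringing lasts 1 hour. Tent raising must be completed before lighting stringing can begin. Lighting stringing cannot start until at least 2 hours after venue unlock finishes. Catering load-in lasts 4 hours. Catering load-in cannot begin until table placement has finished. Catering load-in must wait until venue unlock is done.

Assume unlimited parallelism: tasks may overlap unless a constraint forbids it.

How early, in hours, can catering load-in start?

11

Venue unlock can start immediately at hour 0; it finishes at hour 1.
After venue unlock (finishes hour 1, plus 3-hour gap → hour 4), tent raising can start at hour 4 and finishes at hour 6.
For table placement: tent raising (finishes hour 6); venue unlock (finishes hour 1). Taking the maximum gives a start of hour 6, and it finishes at 6 + 5 = hour 11.
Catering load-in waits on table placement (finishes hour 11); venue unlock (finishes hour 1). The latest of these is hour 11, which is the earliest catering load-in can start.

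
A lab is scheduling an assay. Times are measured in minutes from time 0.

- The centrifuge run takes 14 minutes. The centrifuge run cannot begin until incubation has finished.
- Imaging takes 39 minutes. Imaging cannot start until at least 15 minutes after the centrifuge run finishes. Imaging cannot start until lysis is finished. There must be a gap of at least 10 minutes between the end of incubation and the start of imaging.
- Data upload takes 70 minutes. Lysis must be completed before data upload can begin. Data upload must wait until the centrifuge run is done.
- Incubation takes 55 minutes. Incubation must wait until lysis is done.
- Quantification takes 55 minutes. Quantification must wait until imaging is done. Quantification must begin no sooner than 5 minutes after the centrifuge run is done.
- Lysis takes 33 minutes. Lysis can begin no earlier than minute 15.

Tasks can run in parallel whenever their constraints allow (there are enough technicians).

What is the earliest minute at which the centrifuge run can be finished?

117

Lysis cannot begin until its own release at minute 15. It runs from minute 15 to 15 + 33 = minute 48.
After lysis (finishes minute 48), incubation can start at minute 48 and finishes at minute 103.
The centrifuge run cannot begin until incubation (finishes minute 103). It runs from minute 103 to 103 + 14 = minute 117.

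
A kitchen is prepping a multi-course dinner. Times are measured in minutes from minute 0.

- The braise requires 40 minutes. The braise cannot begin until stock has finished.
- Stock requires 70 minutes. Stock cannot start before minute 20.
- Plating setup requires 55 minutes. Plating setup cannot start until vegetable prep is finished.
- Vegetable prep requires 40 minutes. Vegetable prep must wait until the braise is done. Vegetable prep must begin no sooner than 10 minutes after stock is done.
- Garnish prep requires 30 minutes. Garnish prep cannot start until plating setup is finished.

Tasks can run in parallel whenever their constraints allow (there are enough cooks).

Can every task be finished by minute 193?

No

Stock waits on its own release at minute 20, so it starts at minute 20 and finishes at 20 + 70 = minute 90.
The braise cannot begin until stock (finishes minute 90). It runs from minute 90 to 90 + 40 = minute 130.
Vegetable prep has to wait for the braise (finishes minute 130); stock (finishes minute 90, plus 10-minute gap → minute 100). The latest of these is minute 130, so vegetable prep runs minute 130 to 130 + 40 = minute 170.
Plating setup cannot begin until vegetable prep (finishes minute 170). It runs from minute 170 to 170 + 55 = minute 225.
Garnish prep cannot begin until plating setup (finishes minute 225). It runs from minute 225 to 225 + 30 = minute 255.
The earliest everything can be done is minute 255, which is after the deadline of 193, so it is not possible.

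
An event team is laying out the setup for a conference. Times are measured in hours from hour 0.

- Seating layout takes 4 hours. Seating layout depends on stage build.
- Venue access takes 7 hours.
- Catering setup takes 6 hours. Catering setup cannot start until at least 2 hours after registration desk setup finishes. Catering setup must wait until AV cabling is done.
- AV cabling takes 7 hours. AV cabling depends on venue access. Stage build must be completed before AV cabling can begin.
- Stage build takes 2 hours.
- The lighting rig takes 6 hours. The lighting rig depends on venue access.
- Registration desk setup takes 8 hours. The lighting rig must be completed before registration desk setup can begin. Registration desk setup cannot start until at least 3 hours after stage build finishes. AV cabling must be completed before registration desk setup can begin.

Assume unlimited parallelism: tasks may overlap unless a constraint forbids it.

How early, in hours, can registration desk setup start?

Stage build can start immediately at hour 0; it finishes at hour 2.
Nothing blocks venue access, so it runs from hour 0 to hour 7.
AV cabling has to wait for venue access (finishes hour 7); stage build (finishes hour 2). The latest of these is hour 7, so AV cabling runs hour 7 to 7 + 7 = hour 14.
The lighting rig waits on venue access (finishes hour 7), so it starts at hour 7 and finishes at 7 + 6 = hour 13.
Registration desk setup waits on the lighting rig (finishes hour 13); stage build (finishes hour 2, plus 3-hour gap → hour 5); AV cabling (finishes hour 14). The latest of these is hour 14, which is the earliest registration desk setup can start.

14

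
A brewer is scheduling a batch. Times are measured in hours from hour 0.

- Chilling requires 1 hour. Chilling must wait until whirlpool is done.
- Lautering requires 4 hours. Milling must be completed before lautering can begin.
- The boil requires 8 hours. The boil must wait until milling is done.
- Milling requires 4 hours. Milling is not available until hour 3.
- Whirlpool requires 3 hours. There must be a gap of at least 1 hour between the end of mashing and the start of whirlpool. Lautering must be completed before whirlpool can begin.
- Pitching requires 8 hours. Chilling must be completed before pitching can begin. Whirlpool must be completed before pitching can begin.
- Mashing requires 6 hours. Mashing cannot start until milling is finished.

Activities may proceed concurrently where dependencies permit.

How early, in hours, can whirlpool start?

After its own release at hour 3, milling can start at hour 3 and finishes at hour 7.
Lautering waits on milling (finishes hour 7), so it starts at hour 7 and finishes at 7 + 4 = hour 11.
After milling (finishes hour 7), mashing can start at hour 7 and finishes at hour 13.
Whirlpool waits on mashing (finishes hour 13, plus 1-hour gap → hour 14); lautering (finishes hour 11). The latest of these is hour 14, which is the earliest whirlpool can start.

14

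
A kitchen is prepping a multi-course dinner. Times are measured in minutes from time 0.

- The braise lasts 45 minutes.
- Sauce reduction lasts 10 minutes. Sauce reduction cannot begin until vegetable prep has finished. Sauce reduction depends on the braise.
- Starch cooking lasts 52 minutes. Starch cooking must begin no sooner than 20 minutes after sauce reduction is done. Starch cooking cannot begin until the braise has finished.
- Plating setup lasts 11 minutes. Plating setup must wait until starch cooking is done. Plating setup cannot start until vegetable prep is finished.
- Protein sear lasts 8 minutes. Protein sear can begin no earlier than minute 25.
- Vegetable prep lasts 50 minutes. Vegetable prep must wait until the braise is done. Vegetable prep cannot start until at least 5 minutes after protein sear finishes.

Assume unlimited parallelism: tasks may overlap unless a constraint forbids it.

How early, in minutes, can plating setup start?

After its own release at minute 25, protein sear can start at minute 25 and finishes at minute 33.
Nothing blocks the braise, so it runs from minute 0 to minute 45.
Vegetable prep cannot start until the braise (finishes minute 45); protein sear (finishes minute 33, plus 5-minute gap → minute 38). The controlling bound is minute 45, so vegetable prep finishes at 45 + 50 = minute 95.
Sauce reduction has to wait for vegetable prep (finishes minute 95); the braise (finishes minute 45). The latest of these is minute 95, so sauce reduction runs minute 95 to 95 + 10 = minute 105.
Starch cooking cannot start until sauce reduction (finishes minute 105, plus 20-minute gap → minute 125); the braise (finishes minute 45). The controlling bound is minute 125, so starch cooking finishes at 125 + 52 = minute 177.
Plating setup waits on starch cooking (finishes minute 177); vegetable prep (finishes minute 95). The latest of these is minute 177, which is the earliest plating setup can start.

177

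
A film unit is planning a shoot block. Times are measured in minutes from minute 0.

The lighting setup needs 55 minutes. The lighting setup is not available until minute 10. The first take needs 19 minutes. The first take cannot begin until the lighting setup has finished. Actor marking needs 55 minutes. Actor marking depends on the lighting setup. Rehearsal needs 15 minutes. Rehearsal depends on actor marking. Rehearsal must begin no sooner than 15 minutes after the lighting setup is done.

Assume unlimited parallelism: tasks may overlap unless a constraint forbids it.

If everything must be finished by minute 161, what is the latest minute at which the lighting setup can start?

Rehearsal has no dependents, so it just needs to finish by minute 161. Starting by 161 − 15 = minute 146 achieves that.
Actor marking feeds into rehearsal (must start by minute 146); so actor marking must finish by minute 146 and therefore start by minute 91.
The first take must finish by minute 161; it takes 19 minutes, so it must start by 161 − 19 = minute 142.
The lighting setup has several dependents: actor marking (must start by minute 91); rehearsal (must start by minute 146, minus 15-minute gap → minute 131); the first take (must start by minute 142). The earliest of those limits is minute 91, so the lighting setup must start by 91 − 55 = minute 36.

36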